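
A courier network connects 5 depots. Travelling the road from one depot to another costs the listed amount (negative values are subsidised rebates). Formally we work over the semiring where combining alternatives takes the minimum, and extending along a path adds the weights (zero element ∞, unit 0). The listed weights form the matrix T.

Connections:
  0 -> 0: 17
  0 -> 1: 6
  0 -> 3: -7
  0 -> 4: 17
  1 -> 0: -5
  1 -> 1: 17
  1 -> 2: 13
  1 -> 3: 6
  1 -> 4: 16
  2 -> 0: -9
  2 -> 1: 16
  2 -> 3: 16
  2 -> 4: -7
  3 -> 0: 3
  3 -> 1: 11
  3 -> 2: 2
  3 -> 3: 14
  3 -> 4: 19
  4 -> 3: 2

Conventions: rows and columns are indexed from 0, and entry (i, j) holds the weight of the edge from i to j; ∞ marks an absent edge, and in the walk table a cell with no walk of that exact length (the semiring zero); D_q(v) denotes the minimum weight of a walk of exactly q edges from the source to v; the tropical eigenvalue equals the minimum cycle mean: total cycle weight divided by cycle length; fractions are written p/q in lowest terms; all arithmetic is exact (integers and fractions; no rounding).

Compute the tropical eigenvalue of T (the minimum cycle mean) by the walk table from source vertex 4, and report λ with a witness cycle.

q=0: [∞, ∞, ∞, ∞, 0]
q=1: [∞, ∞, ∞, 2, ∞]
q=2: [5, 13, 4, 16, 21]
q=3: [-5, 11, 18, -2, -3]
q=4: [1, 1, 0, -12, 11]
q=5: [-9, -1, -10, -6, -7]
Optimal cycle mean attained by: cycle 0->3->2->0, total (-7) + 2 + (-9), length 3.
Answer: λ = -14/3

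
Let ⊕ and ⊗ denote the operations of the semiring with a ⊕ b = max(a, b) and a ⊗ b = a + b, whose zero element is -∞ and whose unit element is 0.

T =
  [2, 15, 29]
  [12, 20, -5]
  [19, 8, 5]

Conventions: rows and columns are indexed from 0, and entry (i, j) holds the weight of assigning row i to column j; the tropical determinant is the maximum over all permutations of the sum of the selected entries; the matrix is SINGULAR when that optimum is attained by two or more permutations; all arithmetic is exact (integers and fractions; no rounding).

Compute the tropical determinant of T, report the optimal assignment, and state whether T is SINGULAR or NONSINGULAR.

σ = (0, 1, 2): 2 + 20 + 5 = 27
σ = (0, 2, 1): 2 + (-5) + 8 = 5
σ = (1, 0, 2): 15 + 12 + 5 = 32
σ = (1, 2, 0): 15 + (-5) + 19 = 29
σ = (2, 0, 1): 29 + 12 + 8 = 49
σ = (2, 1, 0): 29 + 20 + 19 = 68
Optimal value attained by: σ = (2, 1, 0).
Answer: det⊕(T) = 68; verdict: NONSINGULAR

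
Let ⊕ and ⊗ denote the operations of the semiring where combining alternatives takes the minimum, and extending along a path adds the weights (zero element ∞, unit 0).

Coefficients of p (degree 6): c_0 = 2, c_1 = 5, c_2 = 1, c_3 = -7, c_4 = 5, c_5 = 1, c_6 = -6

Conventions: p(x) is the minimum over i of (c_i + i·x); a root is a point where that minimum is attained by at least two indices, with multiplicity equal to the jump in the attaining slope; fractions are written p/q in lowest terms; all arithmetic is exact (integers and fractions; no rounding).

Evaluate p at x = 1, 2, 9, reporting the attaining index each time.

p(1) = min(2+0·1=2, 5+1·1=6, 1+2·1=3, -7+3·1=-4, 5+4·1=9, 1+5·1=6, -6+6·1=0) = -4 (attained by i=3)
p(2) = min(2+0·2=2, 5+1·2=7, 1+2·2=5, -7+3·2=-1, 5+4·2=13, 1+5·2=11, -6+6·2=6) = -1 (attained by i=3)
p(9) = min(2+0·9=2, 5+1·9=14, 1+2·9=19, -7+3·9=20, 5+4·9=41, 1+5·9=46, -6+6·9=48) = 2 (attained by i=0)
Answer: p(1) = -4; p(2) = -1; p(9) = 2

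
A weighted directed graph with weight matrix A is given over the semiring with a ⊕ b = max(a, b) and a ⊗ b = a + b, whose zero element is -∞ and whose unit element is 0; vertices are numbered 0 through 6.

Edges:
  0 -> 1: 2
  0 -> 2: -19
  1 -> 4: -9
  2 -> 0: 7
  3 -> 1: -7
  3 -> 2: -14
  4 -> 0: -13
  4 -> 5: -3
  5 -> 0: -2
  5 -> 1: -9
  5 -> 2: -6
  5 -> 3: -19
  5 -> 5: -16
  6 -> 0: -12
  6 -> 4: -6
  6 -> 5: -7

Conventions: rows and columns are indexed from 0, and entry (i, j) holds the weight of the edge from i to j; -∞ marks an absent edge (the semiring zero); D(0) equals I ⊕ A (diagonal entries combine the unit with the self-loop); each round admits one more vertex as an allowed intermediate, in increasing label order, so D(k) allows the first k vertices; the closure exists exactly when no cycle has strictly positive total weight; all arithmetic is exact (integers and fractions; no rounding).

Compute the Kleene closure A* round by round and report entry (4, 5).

D(0):
  [0, 2, -19, -∞, -∞, -∞, -∞]
  [-∞, 0, -∞, -∞, -9, -∞, -∞]
  [7, -∞, 0, -∞, -∞, -∞, -∞]
  [-∞, -7, -14, 0, -∞, -∞, -∞]
  [-13, -∞, -∞, -∞, 0, -3, -∞]
  [-2, -9, -6, -19, -∞, 0, -∞]
  [-12, -∞, -∞, -∞, -6, -7, 0]
D(1):
  [0, 2, -19, -∞, -∞, -∞, -∞]
  [-∞, 0, -∞, -∞, -9, -∞, -∞]
  [7, 9, 0, -∞, -∞, -∞, -∞]
  [-∞, -7, -14, 0, -∞, -∞, -∞]
  [-13, -11, -32, -∞, 0, -3, -∞]
  [-2, 0, -6, -19, -∞, 0, -∞]
  [-12, -10, -31, -∞, -6, -7, 0]
D(2):
  [0, 2, -19, -∞, -7, -∞, -∞]
  [-∞, 0, -∞, -∞, -9, -∞, -∞]
  [7, 9, 0, -∞, 0, -∞, -∞]
  [-∞, -7, -14, 0, -16, -∞, -∞]
  [-13, -11, -32, -∞, 0, -3, -∞]
  [-2, 0, -6, -19, -9, 0, -∞]
  [-12, -10, -31, -∞, -6, -7, 0]
D(3):
  [0, 2, -19, -∞, -7, -∞, -∞]
  [-∞, 0, -∞, -∞, -9, -∞, -∞]
  [7, 9, 0, -∞, 0, -∞, -∞]
  [-7, -5, -14, 0, -14, -∞, -∞]
  [-13, -11, -32, -∞, 0, -3, -∞]
  [1, 3, -6, -19, -6, 0, -∞]
  [-12, -10, -31, -∞, -6, -7, 0]
D(4):
  [0, 2, -19, -∞, -7, -∞, -∞]
  [-∞, 0, -∞, -∞, -9, -∞, -∞]
  [7, 9, 0, -∞, 0, -∞, -∞]
  [-7, -5, -14, 0, -14, -∞, -∞]
  [-13, -11, -32, -∞, 0, -3, -∞]
  [1, 3, -6, -19, -6, 0, -∞]
  [-12, -10, -31, -∞, -6, -7, 0]
D(5):
  [0, 2, -19, -∞, -7, -10, -∞]
  [-22, 0, -41, -∞, -9, -12, -∞]
  [7, 9, 0, -∞, 0, -3, -∞]
  [-7, -5, -14, 0, -14, -17, -∞]
  [-13, -11, -32, -∞, 0, -3, -∞]
  [1, 3, -6, -19, -6, 0, -∞]
  [-12, -10, -31, -∞, -6, -7, 0]
D(6):
  [0, 2, -16, -29, -7, -10, -∞]
  [-11, 0, -18, -31, -9, -12, -∞]
  [7, 9, 0, -22, 0, -3, -∞]
  [-7, -5, -14, 0, -14, -17, -∞]
  [-2, 0, -9, -22, 0, -3, -∞]
  [1, 3, -6, -19, -6, 0, -∞]
  [-6, -4, -13, -26, -6, -7, 0]
D(7):
  [0, 2, -16, -29, -7, -10, -∞]
  [-11, 0, -18, -31, -9, -12, -∞]
  [7, 9, 0, -22, 0, -3, -∞]
  [-7, -5, -14, 0, -14, -17, -∞]
  [-2, 0, -9, -22, 0, -3, -∞]
  [1, 3, -6, -19, -6, 0, -∞]
  [-6, -4, -13, -26, -6, -7, 0]
Answer: A*[4][5] = -3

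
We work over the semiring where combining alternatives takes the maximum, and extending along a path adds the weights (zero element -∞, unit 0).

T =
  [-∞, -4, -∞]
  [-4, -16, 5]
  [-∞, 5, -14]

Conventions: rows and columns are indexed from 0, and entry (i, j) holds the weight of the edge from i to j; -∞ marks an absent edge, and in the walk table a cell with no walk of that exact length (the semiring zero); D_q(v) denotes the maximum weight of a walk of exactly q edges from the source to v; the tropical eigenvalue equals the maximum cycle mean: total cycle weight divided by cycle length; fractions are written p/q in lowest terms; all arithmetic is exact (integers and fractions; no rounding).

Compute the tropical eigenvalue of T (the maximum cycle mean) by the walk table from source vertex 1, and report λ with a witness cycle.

q=0: [-∞, 0, -∞]
q=1: [-4, -16, 5]
q=2: [-20, 10, -9]
q=3: [6, -4, 15]
Optimal cycle mean attained by: cycle 1->2->1, total 5 + 5, length 2.
Answer: λ = 5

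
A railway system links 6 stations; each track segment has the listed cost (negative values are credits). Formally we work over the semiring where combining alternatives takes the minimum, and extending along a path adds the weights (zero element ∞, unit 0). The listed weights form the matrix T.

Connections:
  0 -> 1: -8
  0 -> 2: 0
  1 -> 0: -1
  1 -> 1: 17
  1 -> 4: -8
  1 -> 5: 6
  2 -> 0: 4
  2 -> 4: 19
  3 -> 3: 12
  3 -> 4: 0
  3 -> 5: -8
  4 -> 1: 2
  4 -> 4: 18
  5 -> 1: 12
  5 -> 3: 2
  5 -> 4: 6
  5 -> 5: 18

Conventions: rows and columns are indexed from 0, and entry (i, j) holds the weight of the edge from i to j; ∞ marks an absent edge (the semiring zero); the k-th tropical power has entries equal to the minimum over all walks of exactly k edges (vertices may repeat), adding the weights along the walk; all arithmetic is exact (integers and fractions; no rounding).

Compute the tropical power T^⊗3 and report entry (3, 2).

T^⊗2:
  [-9, 9, ∞, ∞, -16, -2]
  [16, -9, -1, 8, 9, 23]
  [∞, -4, 4, ∞, 37, ∞]
  [∞, 2, ∞, -6, -2, 4]
  [1, 19, ∞, ∞, -6, 8]
  [11, 8, ∞, 14, 2, -6]
T^⊗3:
  [8, -17, -9, 0, 1, 15]
  [-10, 8, 16, 20, -17, -3]
  [-5, 13, ∞, ∞, -12, 2]
  [1, 0, ∞, 6, -6, -14]
  [18, -7, 1, 10, 11, 25]
  [7, 3, 11, -4, 0, 6]
Key observation: no walk of exactly 3 edges connects these vertices, so the entry is the semiring zero.
Answer: (T^⊗3)[3][2] = ∞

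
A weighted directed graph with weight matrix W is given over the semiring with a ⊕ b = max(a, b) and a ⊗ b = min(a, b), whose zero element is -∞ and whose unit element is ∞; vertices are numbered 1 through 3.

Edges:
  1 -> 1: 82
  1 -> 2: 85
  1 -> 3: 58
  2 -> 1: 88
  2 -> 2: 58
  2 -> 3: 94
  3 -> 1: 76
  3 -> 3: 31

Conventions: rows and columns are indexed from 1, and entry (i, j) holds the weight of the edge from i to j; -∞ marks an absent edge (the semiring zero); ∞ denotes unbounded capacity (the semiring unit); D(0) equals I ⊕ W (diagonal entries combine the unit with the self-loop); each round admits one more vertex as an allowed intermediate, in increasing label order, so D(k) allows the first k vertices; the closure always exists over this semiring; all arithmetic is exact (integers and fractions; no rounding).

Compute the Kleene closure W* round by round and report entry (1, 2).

D(0):
  [∞, 85, 58]
  [88, ∞, 94]
  [76, -∞, ∞]
D(1):
  [∞, 85, 58]
  [88, ∞, 94]
  [76, 76, ∞]
D(2):
  [∞, 85, 85]
  [88, ∞, 94]
  [76, 76, ∞]
D(3):
  [∞, 85, 85]
  [88, ∞, 94]
  [76, 76, ∞]
Answer: W*[1][2] = 85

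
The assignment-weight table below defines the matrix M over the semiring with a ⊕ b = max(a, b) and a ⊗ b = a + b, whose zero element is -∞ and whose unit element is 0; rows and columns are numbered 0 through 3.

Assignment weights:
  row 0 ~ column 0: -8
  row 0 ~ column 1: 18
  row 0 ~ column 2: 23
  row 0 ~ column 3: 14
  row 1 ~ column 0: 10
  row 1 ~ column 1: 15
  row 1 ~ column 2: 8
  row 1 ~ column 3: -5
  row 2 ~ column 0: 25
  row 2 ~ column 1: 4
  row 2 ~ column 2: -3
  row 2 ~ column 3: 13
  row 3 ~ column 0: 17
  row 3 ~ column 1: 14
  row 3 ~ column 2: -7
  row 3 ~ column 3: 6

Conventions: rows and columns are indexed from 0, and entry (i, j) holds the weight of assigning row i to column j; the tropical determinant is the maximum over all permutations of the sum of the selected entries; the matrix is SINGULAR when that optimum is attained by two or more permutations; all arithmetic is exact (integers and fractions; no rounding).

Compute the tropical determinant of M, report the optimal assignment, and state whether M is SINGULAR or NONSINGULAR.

σ = (0, 1, 2, 3): (-8) + 15 + (-3) + 6 = 10
σ = (0, 1, 3, 2): (-8) + 15 + 13 + (-7) = 13
σ = (0, 2, 1, 3): (-8) + 8 + 4 + 6 = 10
σ = (0, 2, 3, 1): (-8) + 8 + 13 + 14 = 27
σ = (0, 3, 1, 2): (-8) + (-5) + 4 + (-7) = -16
σ = (0, 3, 2, 1): (-8) + (-5) + (-3) + 14 = -2
σ = (1, 0, 2, 3): 18 + 10 + (-3) + 6 = 31
σ = (1, 0, 3, 2): 18 + 10 + 13 + (-7) = 34
σ = (1, 2, 0, 3): 18 + 8 + 25 + 6 = 57
σ = (1, 2, 3, 0): 18 + 8 + 13 + 17 = 56
σ = (1, 3, 0, 2): 18 + (-5) + 25 + (-7) = 31
σ = (1, 3, 2, 0): 18 + (-5) + (-3) + 17 = 27
σ = (2, 0, 1, 3): 23 + 10 + 4 + 6 = 43
σ = (2, 0, 3, 1): 23 + 10 + 13 + 14 = 60
σ = (2, 1, 0, 3): 23 + 15 + 25 + 6 = 69
σ = (2, 1, 3, 0): 23 + 15 + 13 + 17 = 68
σ = (2, 3, 0, 1): 23 + (-5) + 25 + 14 = 57
σ = (2, 3, 1, 0): 23 + (-5) + 4 + 17 = 39
σ = (3, 0, 1, 2): 14 + 10 + 4 + (-7) = 21
σ = (3, 0, 2, 1): 14 + 10 + (-3) + 14 = 35
σ = (3, 1, 0, 2): 14 + 15 + 25 + (-7) = 47
σ = (3, 1, 2, 0): 14 + 15 + (-3) + 17 = 43
σ = (3, 2, 0, 1): 14 + 8 + 25 + 14 = 61
σ = (3, 2, 1, 0): 14 + 8 + 4 + 17 = 43
Optimal value attained by: σ = (2, 1, 0, 3).
Answer: det⊕(M) = 69; verdict: NONSINGULAR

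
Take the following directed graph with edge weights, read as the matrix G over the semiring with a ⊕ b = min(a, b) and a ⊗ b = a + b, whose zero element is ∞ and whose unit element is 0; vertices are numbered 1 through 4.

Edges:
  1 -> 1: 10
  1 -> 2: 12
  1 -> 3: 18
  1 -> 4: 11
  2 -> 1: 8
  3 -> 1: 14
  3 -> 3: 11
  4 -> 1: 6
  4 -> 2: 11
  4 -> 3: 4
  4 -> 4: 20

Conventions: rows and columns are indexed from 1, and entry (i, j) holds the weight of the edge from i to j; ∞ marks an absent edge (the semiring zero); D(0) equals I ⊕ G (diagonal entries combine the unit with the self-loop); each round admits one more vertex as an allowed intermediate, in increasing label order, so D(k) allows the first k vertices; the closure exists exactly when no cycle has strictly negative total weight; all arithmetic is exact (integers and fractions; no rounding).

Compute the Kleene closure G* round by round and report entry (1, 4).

D(0):
  [0, 12, 18, 11]
  [8, 0, ∞, ∞]
  [14, ∞, 0, ∞]
  [6, 11, 4, 0]
D(1):
  [0, 12, 18, 11]
  [8, 0, 26, 19]
  [14, 26, 0, 25]
  [6, 11, 4, 0]
D(2):
  [0, 12, 18, 11]
  [8, 0, 26, 19]
  [14, 26, 0, 25]
  [6, 11, 4, 0]
D(3):
  [0, 12, 18, 11]
  [8, 0, 26, 19]
  [14, 26, 0, 25]
  [6, 11, 4, 0]
D(4):
  [0, 12, 15, 11]
  [8, 0, 23, 19]
  [14, 26, 0, 25]
  [6, 11, 4, 0]
Answer: G*[1][4] = 11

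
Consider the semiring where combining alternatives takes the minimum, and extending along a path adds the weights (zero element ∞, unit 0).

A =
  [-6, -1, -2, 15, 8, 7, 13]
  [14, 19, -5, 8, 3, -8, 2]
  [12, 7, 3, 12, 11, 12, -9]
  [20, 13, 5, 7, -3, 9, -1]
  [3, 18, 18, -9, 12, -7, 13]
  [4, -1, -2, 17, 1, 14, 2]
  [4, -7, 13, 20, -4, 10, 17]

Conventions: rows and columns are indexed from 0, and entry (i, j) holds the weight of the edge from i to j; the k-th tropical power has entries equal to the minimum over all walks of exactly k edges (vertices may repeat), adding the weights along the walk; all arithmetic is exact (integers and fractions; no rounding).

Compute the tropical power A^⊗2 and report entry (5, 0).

A^⊗2:
  [-12, -7, -8, -1, 2, -9, -11]
  [-4, -9, -10, -6, -7, -4, -14]
  [-5, -16, 2, 2, -13, -1, -6]
  [0, -8, 7, -12, -5, -10, -4]
  [-3, -8, -9, -2, -12, 0, -10]
  [-2, -5, -6, -8, -2, -9, -11]
  [-2, 3, -12, -13, -4, -15, -5]
Key observation: the optimum is the walk 5->0->0, with weight 4 + (-6) = -2.
Optimal value attained by: walk 5->0->0.
Answer: (A^⊗2)[5][0] = -2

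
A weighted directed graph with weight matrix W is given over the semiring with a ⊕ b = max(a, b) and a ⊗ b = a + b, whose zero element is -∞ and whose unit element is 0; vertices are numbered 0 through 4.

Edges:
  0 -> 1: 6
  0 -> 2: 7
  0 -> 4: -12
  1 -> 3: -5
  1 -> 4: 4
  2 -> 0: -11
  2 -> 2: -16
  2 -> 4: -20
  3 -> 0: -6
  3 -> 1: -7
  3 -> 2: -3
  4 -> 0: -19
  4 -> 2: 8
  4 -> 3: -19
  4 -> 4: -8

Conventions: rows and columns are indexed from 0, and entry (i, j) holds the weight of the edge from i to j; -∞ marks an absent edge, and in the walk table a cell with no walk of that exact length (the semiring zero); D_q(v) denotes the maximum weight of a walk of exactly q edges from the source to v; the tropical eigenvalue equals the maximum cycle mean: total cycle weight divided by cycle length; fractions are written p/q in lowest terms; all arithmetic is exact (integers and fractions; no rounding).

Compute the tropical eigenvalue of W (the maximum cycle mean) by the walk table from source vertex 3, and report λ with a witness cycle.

q=0: [-∞, -∞, -∞, 0, -∞]
q=1: [-6, -7, -3, -∞, -∞]
q=2: [-14, 0, 1, -12, -3]
q=3: [-10, -8, 5, -5, 4]
q=4: [-6, -4, 12, -13, -4]
q=5: [1, 0, 4, -9, 0]
Optimal cycle mean attained by: cycle 0->1->4->2->0, total 6 + 4 + 8 + (-11), length 4.
Answer: λ = 7/4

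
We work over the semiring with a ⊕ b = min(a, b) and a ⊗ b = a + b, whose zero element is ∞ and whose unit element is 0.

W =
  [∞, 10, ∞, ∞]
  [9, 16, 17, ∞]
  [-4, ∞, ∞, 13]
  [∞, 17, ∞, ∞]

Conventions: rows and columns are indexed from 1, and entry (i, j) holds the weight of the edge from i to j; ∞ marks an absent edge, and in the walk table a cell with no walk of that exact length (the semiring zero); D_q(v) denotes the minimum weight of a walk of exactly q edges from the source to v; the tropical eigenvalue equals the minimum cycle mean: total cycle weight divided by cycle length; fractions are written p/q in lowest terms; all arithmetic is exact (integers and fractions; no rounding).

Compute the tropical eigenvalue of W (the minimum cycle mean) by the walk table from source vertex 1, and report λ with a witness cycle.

q=0: [0, ∞, ∞, ∞]
q=1: [∞, 10, ∞, ∞]
q=2: [19, 26, 27, ∞]
q=3: [23, 29, 43, 40]
q=4: [38, 33, 46, 56]
Optimal cycle mean attained by: cycle 1->2->3->1, total 10 + 17 + (-4), length 3.
Answer: λ = 23/3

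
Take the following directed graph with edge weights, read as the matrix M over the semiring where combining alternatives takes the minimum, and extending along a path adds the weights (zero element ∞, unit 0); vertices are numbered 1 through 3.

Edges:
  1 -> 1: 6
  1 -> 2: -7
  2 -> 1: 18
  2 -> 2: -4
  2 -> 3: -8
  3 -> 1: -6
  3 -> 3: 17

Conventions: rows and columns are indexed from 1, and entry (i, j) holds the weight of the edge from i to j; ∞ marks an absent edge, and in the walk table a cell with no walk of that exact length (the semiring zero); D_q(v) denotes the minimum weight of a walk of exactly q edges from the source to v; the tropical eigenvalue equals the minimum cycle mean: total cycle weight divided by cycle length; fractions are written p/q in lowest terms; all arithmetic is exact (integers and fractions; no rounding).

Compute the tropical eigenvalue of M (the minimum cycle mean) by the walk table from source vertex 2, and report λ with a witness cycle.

q=0: [∞, 0, ∞]
q=1: [18, -4, -8]
q=2: [-14, -8, -12]
q=3: [-18, -21, -16]
Optimal cycle mean attained by: cycle 1->2->3->1, total (-7) + (-8) + (-6), length 3.
Answer: λ = -7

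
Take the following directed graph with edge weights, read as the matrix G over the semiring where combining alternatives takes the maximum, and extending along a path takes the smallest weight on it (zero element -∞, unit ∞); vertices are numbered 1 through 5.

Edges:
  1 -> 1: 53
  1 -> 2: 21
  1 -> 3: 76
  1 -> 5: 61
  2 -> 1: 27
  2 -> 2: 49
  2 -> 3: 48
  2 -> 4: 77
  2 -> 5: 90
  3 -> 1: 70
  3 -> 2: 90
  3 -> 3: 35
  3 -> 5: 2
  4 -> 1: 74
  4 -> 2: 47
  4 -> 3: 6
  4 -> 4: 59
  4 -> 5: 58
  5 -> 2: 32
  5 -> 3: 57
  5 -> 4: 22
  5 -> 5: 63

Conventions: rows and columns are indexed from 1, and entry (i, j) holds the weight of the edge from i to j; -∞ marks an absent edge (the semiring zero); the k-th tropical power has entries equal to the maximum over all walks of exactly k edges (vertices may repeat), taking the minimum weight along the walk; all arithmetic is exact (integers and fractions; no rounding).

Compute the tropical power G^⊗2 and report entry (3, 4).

G^⊗2:
  [70, 76, 57, 22, 61]
  [74, 49, 57, 59, 63]
  [53, 49, 70, 77, 90]
  [59, 47, 74, 59, 61]
  [57, 57, 57, 32, 63]
Key observation: the optimum is the walk 3->2->4, with weight 90 min 77 = 77.
Optimal value attained by: walk 3->2->4.
Answer: (G^⊗2)[3][4] = 77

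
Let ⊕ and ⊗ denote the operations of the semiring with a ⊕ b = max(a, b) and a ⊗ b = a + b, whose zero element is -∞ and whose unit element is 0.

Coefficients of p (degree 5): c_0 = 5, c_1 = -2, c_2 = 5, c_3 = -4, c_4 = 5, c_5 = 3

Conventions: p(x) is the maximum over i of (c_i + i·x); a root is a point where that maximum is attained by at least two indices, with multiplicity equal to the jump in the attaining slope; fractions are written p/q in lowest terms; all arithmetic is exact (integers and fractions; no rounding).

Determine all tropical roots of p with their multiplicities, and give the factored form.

hull edge (i=0, c=5) to (i=4, c=5): slope 0, span 4
hull edge (i=4, c=5) to (i=5, c=3): slope -2, span 1
Factored form: p(x) = 3 ⊗ (x ⊕ 0) ⊗ (x ⊕ 0) ⊗ (x ⊕ 0) ⊗ (x ⊕ 0) ⊗ (x ⊕ 2)
Answer: roots = 0 (mult 4), 2 (mult 1)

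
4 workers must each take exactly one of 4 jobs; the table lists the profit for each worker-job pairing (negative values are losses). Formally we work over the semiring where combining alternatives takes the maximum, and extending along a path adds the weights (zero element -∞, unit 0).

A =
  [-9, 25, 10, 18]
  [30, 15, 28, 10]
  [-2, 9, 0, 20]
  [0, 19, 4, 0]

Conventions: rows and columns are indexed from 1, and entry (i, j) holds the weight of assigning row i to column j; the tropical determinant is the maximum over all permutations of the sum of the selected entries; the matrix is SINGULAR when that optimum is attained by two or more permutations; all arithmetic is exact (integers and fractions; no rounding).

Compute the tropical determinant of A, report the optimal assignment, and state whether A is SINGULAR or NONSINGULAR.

σ = (1, 2, 3, 4): (-9) + 15 + 0 + 0 = 6
σ = (1, 2, 4, 3): (-9) + 15 + 20 + 4 = 30
σ = (1, 3, 2, 4): (-9) + 28 + 9 + 0 = 28
σ = (1, 3, 4, 2): (-9) + 28 + 20 + 19 = 58
σ = (1, 4, 2, 3): (-9) + 10 + 9 + 4 = 14
σ = (1, 4, 3, 2): (-9) + 10 + 0 + 19 = 20
σ = (2, 1, 3, 4): 25 + 30 + 0 + 0 = 55
σ = (2, 1, 4, 3): 25 + 30 + 20 + 4 = 79
σ = (2, 3, 1, 4): 25 + 28 + (-2) + 0 = 51
σ = (2, 3, 4, 1): 25 + 28 + 20 + 0 = 73
σ = (2, 4, 1, 3): 25 + 10 + (-2) + 4 = 37
σ = (2, 4, 3, 1): 25 + 10 + 0 + 0 = 35
σ = (3, 1, 2, 4): 10 + 30 + 9 + 0 = 49
σ = (3, 1, 4, 2): 10 + 30 + 20 + 19 = 79
σ = (3, 2, 1, 4): 10 + 15 + (-2) + 0 = 23
σ = (3, 2, 4, 1): 10 + 15 + 20 + 0 = 45
σ = (3, 4, 1, 2): 10 + 10 + (-2) + 19 = 37
σ = (3, 4, 2, 1): 10 + 10 + 9 + 0 = 29
σ = (4, 1, 2, 3): 18 + 30 + 9 + 4 = 61
σ = (4, 1, 3, 2): 18 + 30 + 0 + 19 = 67
σ = (4, 2, 1, 3): 18 + 15 + (-2) + 4 = 35
σ = (4, 2, 3, 1): 18 + 15 + 0 + 0 = 33
σ = (4, 3, 1, 2): 18 + 28 + (-2) + 19 = 63
σ = (4, 3, 2, 1): 18 + 28 + 9 + 0 = 55
Optimal value attained by: σ = (2, 1, 4, 3).
Answer: det⊕(A) = 79; verdict: SINGULAR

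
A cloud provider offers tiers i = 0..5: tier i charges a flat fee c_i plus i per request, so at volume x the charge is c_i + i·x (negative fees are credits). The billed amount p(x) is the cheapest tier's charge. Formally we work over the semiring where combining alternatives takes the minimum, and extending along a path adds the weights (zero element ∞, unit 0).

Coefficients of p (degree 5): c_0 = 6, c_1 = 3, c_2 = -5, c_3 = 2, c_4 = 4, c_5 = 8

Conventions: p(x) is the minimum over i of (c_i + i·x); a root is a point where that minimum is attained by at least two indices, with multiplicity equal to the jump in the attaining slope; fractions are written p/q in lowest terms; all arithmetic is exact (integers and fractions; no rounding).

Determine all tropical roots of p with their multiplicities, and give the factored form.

hull edge (i=0, c=6) to (i=2, c=-5): slope -11/2, span 2
hull edge (i=2, c=-5) to (i=5, c=8): slope 13/3, span 3
Factored form: p(x) = 8 ⊗ (x ⊕ (-13/3)) ⊗ (x ⊕ (-13/3)) ⊗ (x ⊕ (-13/3)) ⊗ (x ⊕ 11/2) ⊗ (x ⊕ 11/2)
Answer: roots = -13/3 (mult 3), 11/2 (mult 2)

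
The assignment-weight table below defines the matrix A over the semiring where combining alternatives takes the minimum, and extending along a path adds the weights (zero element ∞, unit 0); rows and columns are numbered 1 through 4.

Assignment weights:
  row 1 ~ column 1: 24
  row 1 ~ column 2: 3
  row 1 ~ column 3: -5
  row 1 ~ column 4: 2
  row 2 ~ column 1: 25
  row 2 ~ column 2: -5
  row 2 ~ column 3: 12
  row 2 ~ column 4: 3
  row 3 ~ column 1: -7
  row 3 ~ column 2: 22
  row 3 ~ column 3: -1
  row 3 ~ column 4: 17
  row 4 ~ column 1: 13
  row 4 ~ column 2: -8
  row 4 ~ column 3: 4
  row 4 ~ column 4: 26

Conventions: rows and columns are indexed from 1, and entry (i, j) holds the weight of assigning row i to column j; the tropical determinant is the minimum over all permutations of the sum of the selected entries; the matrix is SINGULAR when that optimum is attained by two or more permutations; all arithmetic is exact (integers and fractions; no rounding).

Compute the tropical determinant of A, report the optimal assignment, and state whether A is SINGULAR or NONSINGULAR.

σ = (1, 2, 3, 4): 24 + (-5) + (-1) + 26 = 44
σ = (1, 2, 4, 3): 24 + (-5) + 17 + 4 = 40
σ = (1, 3, 2, 4): 24 + 12 + 22 + 26 = 84
σ = (1, 3, 4, 2): 24 + 12 + 17 + (-8) = 45
σ = (1, 4, 2, 3): 24 + 3 + 22 + 4 = 53
σ = (1, 4, 3, 2): 24 + 3 + (-1) + (-8) = 18
σ = (2, 1, 3, 4): 3 + 25 + (-1) + 26 = 53
σ = (2, 1, 4, 3): 3 + 25 + 17 + 4 = 49
σ = (2, 3, 1, 4): 3 + 12 + (-7) + 26 = 34
σ = (2, 3, 4, 1): 3 + 12 + 17 + 13 = 45
σ = (2, 4, 1, 3): 3 + 3 + (-7) + 4 = 3
σ = (2, 4, 3, 1): 3 + 3 + (-1) + 13 = 18
σ = (3, 1, 2, 4): (-5) + 25 + 22 + 26 = 68
σ = (3, 1, 4, 2): (-5) + 25 + 17 + (-8) = 29
σ = (3, 2, 1, 4): (-5) + (-5) + (-7) + 26 = 9
σ = (3, 2, 4, 1): (-5) + (-5) + 17 + 13 = 20
σ = (3, 4, 1, 2): (-5) + 3 + (-7) + (-8) = -17
σ = (3, 4, 2, 1): (-5) + 3 + 22 + 13 = 33
σ = (4, 1, 2, 3): 2 + 25 + 22 + 4 = 53
σ = (4, 1, 3, 2): 2 + 25 + (-1) + (-8) = 18
σ = (4, 2, 1, 3): 2 + (-5) + (-7) + 4 = -6
σ = (4, 2, 3, 1): 2 + (-5) + (-1) + 13 = 9
σ = (4, 3, 1, 2): 2 + 12 + (-7) + (-8) = -1
σ = (4, 3, 2, 1): 2 + 12 + 22 + 13 = 49
Optimal value attained by: σ = (3, 4, 1, 2).
Answer: det⊕(A) = -17; verdict: NONSINGULAR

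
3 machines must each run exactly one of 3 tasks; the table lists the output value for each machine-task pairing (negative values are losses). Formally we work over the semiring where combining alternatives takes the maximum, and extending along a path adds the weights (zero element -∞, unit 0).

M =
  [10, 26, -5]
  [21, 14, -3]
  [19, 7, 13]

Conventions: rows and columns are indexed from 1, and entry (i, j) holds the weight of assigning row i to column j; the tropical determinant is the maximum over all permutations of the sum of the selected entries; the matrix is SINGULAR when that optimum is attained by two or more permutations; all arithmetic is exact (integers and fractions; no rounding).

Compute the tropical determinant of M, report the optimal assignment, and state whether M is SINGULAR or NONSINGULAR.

σ = (1, 2, 3): 10 + 14 + 13 = 37
σ = (1, 3, 2): 10 + (-3) + 7 = 14
σ = (2, 1, 3): 26 + 21 + 13 = 60
σ = (2, 3, 1): 26 + (-3) + 19 = 42
σ = (3, 1, 2): (-5) + 21 + 7 = 23
σ = (3, 2, 1): (-5) + 14 + 19 = 28
Optimal value attained by: σ = (2, 1, 3).
Answer: det⊕(M) = 60; verdict: NONSINGULAR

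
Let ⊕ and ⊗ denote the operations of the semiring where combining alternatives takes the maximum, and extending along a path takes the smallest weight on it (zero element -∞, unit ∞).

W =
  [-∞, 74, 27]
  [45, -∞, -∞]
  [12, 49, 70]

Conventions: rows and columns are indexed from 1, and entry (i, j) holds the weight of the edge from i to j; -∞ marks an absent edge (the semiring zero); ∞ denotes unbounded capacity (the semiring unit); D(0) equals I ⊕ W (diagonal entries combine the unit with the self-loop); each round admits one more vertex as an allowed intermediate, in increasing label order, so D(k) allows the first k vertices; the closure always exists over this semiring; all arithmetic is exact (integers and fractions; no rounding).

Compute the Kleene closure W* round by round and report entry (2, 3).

D(0):
  [∞, 74, 27]
  [45, ∞, -∞]
  [12, 49, ∞]
D(1):
  [∞, 74, 27]
  [45, ∞, 27]
  [12, 49, ∞]
D(2):
  [∞, 74, 27]
  [45, ∞, 27]
  [45, 49, ∞]
D(3):
  [∞, 74, 27]
  [45, ∞, 27]
  [45, 49, ∞]
Answer: W*[2][3] = 27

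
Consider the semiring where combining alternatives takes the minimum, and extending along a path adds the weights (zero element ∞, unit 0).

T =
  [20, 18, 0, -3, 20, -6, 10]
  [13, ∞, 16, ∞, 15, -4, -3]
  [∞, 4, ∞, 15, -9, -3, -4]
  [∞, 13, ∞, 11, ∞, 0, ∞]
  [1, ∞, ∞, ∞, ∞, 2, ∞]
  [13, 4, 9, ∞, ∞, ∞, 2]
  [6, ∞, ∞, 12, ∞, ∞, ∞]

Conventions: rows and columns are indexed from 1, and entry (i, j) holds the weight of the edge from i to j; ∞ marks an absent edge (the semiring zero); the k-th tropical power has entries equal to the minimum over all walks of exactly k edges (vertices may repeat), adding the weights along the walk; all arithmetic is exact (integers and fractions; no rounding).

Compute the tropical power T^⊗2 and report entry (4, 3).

T^⊗2:
  [7, -2, 3, 8, -9, -3, -4]
  [3, 0, 5, 9, 7, 7, -2]
  [-8, 1, 6, 8, 19, -7, -1]
  [13, 4, 9, 22, 28, 9, 2]
  [15, 6, 1, -2, 21, -5, 4]
  [8, 13, 13, 10, 0, 0, 1]
  [26, 24, 6, 3, 26, 0, 16]
Key observation: the optimum is the walk 4->6->3, with weight 0 + 9 = 9.
Optimal value attained by: walk 4->6->3.
Answer: (T^⊗2)[4][3] = 9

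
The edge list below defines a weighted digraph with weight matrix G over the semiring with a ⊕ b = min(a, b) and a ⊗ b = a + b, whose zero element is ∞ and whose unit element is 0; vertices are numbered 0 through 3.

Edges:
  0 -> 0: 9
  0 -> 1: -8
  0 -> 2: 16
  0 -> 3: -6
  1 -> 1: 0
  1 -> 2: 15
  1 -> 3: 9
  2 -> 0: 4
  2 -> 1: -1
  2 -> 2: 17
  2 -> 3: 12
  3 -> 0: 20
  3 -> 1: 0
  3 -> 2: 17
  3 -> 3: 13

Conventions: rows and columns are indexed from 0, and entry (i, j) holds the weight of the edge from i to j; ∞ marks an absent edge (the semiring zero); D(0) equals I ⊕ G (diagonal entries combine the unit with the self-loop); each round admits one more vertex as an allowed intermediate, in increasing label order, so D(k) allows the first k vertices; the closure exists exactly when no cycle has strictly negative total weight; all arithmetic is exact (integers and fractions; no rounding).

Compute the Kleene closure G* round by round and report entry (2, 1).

D(0):
  [0, -8, 16, -6]
  [∞, 0, 15, 9]
  [4, -1, 0, 12]
  [20, 0, 17, 0]
D(1):
  [0, -8, 16, -6]
  [∞, 0, 15, 9]
  [4, -4, 0, -2]
  [20, 0, 17, 0]
D(2):
  [0, -8, 7, -6]
  [∞, 0, 15, 9]
  [4, -4, 0, -2]
  [20, 0, 15, 0]
D(3):
  [0, -8, 7, -6]
  [19, 0, 15, 9]
  [4, -4, 0, -2]
  [19, 0, 15, 0]
D(4):
  [0, -8, 7, -6]
  [19, 0, 15, 9]
  [4, -4, 0, -2]
  [19, 0, 15, 0]
Answer: G*[2][1] = -4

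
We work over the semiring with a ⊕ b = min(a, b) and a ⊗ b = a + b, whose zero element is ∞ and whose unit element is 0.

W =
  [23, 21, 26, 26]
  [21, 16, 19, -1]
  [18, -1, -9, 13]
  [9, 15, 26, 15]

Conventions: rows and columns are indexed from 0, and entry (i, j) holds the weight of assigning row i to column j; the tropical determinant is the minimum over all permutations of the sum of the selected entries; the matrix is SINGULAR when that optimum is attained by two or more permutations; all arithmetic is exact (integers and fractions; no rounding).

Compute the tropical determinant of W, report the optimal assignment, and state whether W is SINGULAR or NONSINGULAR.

σ = (0, 1, 2, 3): 23 + 16 + (-9) + 15 = 45
σ = (0, 1, 3, 2): 23 + 16 + 13 + 26 = 78
σ = (0, 2, 1, 3): 23 + 19 + (-1) + 15 = 56
σ = (0, 2, 3, 1): 23 + 19 + 13 + 15 = 70
σ = (0, 3, 1, 2): 23 + (-1) + (-1) + 26 = 47
σ = (0, 3, 2, 1): 23 + (-1) + (-9) + 15 = 28
σ = (1, 0, 2, 3): 21 + 21 + (-9) + 15 = 48
σ = (1, 0, 3, 2): 21 + 21 + 13 + 26 = 81
σ = (1, 2, 0, 3): 21 + 19 + 18 + 15 = 73
σ = (1, 2, 3, 0): 21 + 19 + 13 + 9 = 62
σ = (1, 3, 0, 2): 21 + (-1) + 18 + 26 = 64
σ = (1, 3, 2, 0): 21 + (-1) + (-9) + 9 = 20
σ = (2, 0, 1, 3): 26 + 21 + (-1) + 15 = 61
σ = (2, 0, 3, 1): 26 + 21 + 13 + 15 = 75
σ = (2, 1, 0, 3): 26 + 16 + 18 + 15 = 75
σ = (2, 1, 3, 0): 26 + 16 + 13 + 9 = 64
σ = (2, 3, 0, 1): 26 + (-1) + 18 + 15 = 58
σ = (2, 3, 1, 0): 26 + (-1) + (-1) + 9 = 33
σ = (3, 0, 1, 2): 26 + 21 + (-1) + 26 = 72
σ = (3, 0, 2, 1): 26 + 21 + (-9) + 15 = 53
σ = (3, 1, 0, 2): 26 + 16 + 18 + 26 = 86
σ = (3, 1, 2, 0): 26 + 16 + (-9) + 9 = 42
σ = (3, 2, 0, 1): 26 + 19 + 18 + 15 = 78
σ = (3, 2, 1, 0): 26 + 19 + (-1) + 9 = 53
Optimal value attained by: σ = (1, 3, 2, 0).
Answer: det⊕(W) = 20; verdict: NONSINGULAR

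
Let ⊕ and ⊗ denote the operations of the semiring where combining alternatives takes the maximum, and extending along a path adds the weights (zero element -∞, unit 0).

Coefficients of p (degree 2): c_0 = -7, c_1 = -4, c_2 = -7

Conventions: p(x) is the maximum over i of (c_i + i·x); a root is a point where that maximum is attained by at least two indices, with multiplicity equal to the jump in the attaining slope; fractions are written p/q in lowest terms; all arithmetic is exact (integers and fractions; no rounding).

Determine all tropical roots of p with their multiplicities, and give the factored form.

hull edge (i=0, c=-7) to (i=1, c=-4): slope 3, span 1
hull edge (i=1, c=-4) to (i=2, c=-7): slope -3, span 1
Factored form: p(x) = -7 ⊗ (x ⊕ (-3)) ⊗ (x ⊕ 3)
Answer: roots = -3 (mult 1), 3 (mult 1)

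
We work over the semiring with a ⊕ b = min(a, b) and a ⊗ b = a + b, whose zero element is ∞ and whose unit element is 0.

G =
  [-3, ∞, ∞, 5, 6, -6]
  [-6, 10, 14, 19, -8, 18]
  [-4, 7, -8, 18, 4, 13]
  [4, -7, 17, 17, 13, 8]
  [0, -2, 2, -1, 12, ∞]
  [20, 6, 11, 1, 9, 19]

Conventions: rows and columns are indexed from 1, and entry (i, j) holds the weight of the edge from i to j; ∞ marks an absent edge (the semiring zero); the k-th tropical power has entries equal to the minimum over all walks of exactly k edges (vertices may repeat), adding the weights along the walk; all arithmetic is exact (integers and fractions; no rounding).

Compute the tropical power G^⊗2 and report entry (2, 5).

G^⊗2:
  [-6, -2, 5, -5, 3, -9]
  [-9, -10, -6, -9, 0, -12]
  [-12, -1, -16, 1, -4, -10]
  [-13, 3, 7, 9, -15, -2]
  [-8, -8, -6, 5, -10, -6]
  [0, -6, 3, 8, -2, 9]
Key observation: the optimum is the walk 2->1->5, with weight (-6) + 6 = 0.
Optimal value attained by: walk 2->1->5.
Answer: (G^⊗2)[2][5] = 0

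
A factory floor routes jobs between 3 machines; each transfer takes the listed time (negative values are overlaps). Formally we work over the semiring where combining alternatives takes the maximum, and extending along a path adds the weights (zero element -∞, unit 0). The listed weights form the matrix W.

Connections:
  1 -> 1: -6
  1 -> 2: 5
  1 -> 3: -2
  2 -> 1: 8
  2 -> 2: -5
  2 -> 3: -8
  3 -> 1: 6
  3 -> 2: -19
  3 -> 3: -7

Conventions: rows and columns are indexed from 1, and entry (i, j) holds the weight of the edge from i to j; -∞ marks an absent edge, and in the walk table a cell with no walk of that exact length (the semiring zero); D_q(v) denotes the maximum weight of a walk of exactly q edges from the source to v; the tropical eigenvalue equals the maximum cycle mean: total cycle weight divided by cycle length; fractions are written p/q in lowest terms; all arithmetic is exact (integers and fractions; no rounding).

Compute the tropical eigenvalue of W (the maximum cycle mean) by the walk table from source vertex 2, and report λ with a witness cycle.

q=0: [-∞, 0, -∞]
q=1: [8, -5, -8]
q=2: [3, 13, 6]
q=3: [21, 8, 5]
Optimal cycle mean attained by: cycle 1->2->1, total 5 + 8, length 2.
Answer: λ = 13/2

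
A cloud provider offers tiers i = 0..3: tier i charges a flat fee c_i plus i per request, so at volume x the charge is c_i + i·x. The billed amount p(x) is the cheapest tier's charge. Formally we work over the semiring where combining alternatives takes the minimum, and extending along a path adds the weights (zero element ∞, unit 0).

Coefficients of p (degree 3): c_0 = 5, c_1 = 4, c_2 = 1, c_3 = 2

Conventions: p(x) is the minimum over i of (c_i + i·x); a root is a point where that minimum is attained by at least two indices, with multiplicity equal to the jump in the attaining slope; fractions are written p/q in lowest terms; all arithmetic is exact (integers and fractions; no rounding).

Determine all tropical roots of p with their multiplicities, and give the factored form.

hull edge (i=0, c=5) to (i=2, c=1): slope -2, span 2
hull edge (i=2, c=1) to (i=3, c=2): slope 1, span 1
Factored form: p(x) = 2 ⊗ (x ⊕ (-1)) ⊗ (x ⊕ 2) ⊗ (x ⊕ 2)
Answer: roots = -1 (mult 1), 2 (mult 2)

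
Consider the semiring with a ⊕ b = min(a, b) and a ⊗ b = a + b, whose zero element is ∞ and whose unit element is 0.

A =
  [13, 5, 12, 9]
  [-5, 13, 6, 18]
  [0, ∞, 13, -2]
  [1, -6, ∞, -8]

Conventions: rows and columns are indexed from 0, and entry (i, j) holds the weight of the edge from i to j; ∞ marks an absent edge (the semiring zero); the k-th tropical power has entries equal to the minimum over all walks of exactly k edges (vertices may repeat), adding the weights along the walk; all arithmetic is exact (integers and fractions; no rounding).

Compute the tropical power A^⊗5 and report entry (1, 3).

A^⊗2:
  [0, 3, 11, 1]
  [6, 0, 7, 4]
  [-1, -8, 12, -10]
  [-11, -14, 0, -16]
A^⊗3:
  [-2, -5, 9, -7]
  [-5, -2, 6, -4]
  [-13, -16, -2, -18]
  [-19, -22, -8, -24]
A^⊗4:
  [-10, -13, 1, -15]
  [-7, -10, 4, -12]
  [-21, -24, -10, -26]
  [-27, -30, -16, -32]
A^⊗5:
  [-18, -21, -7, -23]
  [-15, -18, -4, -20]
  [-29, -32, -18, -34]
  [-35, -38, -24, -40]
Key observation: the optimum is the walk 1->0->3->3->3->3, with weight (-5) + 9 + (-8) + (-8) + (-8) = -20.
Optimal value attained by: walk 1->0->3->3->3->3.
Answer: (A^⊗5)[1][3] = -20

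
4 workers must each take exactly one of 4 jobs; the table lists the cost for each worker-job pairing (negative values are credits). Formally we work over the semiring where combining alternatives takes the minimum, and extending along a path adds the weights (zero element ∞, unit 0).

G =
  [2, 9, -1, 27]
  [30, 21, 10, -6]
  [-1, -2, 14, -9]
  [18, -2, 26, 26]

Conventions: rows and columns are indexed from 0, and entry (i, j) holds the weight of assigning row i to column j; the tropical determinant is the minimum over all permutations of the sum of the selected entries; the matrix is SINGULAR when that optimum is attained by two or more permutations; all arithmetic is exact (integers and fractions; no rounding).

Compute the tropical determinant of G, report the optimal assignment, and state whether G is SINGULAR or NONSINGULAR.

σ = (0, 1, 2, 3): 2 + 21 + 14 + 26 = 63
σ = (0, 1, 3, 2): 2 + 21 + (-9) + 26 = 40
σ = (0, 2, 1, 3): 2 + 10 + (-2) + 26 = 36
σ = (0, 2, 3, 1): 2 + 10 + (-9) + (-2) = 1
σ = (0, 3, 1, 2): 2 + (-6) + (-2) + 26 = 20
σ = (0, 3, 2, 1): 2 + (-6) + 14 + (-2) = 8
σ = (1, 0, 2, 3): 9 + 30 + 14 + 26 = 79
σ = (1, 0, 3, 2): 9 + 30 + (-9) + 26 = 56
σ = (1, 2, 0, 3): 9 + 10 + (-1) + 26 = 44
σ = (1, 2, 3, 0): 9 + 10 + (-9) + 18 = 28
σ = (1, 3, 0, 2): 9 + (-6) + (-1) + 26 = 28
σ = (1, 3, 2, 0): 9 + (-6) + 14 + 18 = 35
σ = (2, 0, 1, 3): (-1) + 30 + (-2) + 26 = 53
σ = (2, 0, 3, 1): (-1) + 30 + (-9) + (-2) = 18
σ = (2, 1, 0, 3): (-1) + 21 + (-1) + 26 = 45
σ = (2, 1, 3, 0): (-1) + 21 + (-9) + 18 = 29
σ = (2, 3, 0, 1): (-1) + (-6) + (-1) + (-2) = -10
σ = (2, 3, 1, 0): (-1) + (-6) + (-2) + 18 = 9
σ = (3, 0, 1, 2): 27 + 30 + (-2) + 26 = 81
σ = (3, 0, 2, 1): 27 + 30 + 14 + (-2) = 69
σ = (3, 1, 0, 2): 27 + 21 + (-1) + 26 = 73
σ = (3, 1, 2, 0): 27 + 21 + 14 + 18 = 80
σ = (3, 2, 0, 1): 27 + 10 + (-1) + (-2) = 34
σ = (3, 2, 1, 0): 27 + 10 + (-2) + 18 = 53
Optimal value attained by: σ = (2, 3, 0, 1).
Answer: det⊕(G) = -10; verdict: NONSINGULAR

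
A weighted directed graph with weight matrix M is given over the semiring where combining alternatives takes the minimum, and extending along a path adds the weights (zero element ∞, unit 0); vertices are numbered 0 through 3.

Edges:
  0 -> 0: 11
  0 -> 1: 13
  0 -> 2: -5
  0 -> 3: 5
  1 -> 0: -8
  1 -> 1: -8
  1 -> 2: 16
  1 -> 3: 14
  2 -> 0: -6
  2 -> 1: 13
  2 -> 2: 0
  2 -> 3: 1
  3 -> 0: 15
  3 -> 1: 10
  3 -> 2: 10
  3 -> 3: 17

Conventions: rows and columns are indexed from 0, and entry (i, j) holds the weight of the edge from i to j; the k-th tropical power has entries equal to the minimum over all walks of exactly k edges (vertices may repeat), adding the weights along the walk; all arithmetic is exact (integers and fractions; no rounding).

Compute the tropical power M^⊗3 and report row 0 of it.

M^⊗2:
  [-11, 5, -5, -4]
  [-16, -16, -13, -3]
  [-6, 5, -11, -1]
  [2, 2, 10, 11]
M^⊗3:
  [-11, -3, -16, -6]
  [-24, -24, -21, -12]
  [-17, -3, -11, -10]
  [-6, -6, -3, 7]
Answer: row 0 of M^⊗3 = [-11, -3, -16, -6]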